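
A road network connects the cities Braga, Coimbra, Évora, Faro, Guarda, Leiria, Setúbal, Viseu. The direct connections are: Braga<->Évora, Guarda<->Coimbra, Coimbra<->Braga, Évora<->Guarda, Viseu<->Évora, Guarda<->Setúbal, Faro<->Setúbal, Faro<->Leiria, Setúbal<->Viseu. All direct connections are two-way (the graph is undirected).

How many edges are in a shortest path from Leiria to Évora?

Distance 0: Leiria.
Distance 1: Faro.
Distance 2: Setúbal.
Distance 3: Guarda, Viseu.
Distance 4: Coimbra, Évora — contains Évora.

4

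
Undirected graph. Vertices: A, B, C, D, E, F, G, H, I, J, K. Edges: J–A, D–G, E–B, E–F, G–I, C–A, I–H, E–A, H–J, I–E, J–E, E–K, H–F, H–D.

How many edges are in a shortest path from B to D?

Distance 0: B.
Distance 1: E.
Distance 2: A, F, I, J, K.
Distance 3: C, G, H.
Distance 4: D — contains D.

4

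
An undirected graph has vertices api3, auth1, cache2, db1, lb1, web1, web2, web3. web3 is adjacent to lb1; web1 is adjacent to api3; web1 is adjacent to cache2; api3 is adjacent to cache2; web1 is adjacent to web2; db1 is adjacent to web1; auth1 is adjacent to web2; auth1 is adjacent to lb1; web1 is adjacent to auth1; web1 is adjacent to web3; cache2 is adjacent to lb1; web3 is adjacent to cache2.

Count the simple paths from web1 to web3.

web1–api3–cache2–lb1–web3
web1–api3–cache2–web3
web1–auth1–lb1–cache2–web3
web1–auth1–lb1–web3
web1–cache2–lb1–web3
web1–cache2–web3
web1–web2–auth1–lb1–cache2–web3
web1–web2–auth1–lb1–web3
web1–web3

9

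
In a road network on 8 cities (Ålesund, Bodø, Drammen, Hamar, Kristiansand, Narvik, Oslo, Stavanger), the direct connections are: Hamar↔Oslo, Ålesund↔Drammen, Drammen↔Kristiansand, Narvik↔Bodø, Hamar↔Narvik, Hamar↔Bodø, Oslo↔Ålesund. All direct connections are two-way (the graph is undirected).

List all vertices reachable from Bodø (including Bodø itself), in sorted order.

Ålesund, Bodø, Drammen, Hamar, Kristiansand, Narvik, Oslo

Start at Bodø.
Its neighbours: Hamar, Narvik.
Then their neighbours: Oslo.
Then next layer: Ålesund.
Then next layer: Drammen.
Then next layer: Kristiansand.
Nothing further is reachable.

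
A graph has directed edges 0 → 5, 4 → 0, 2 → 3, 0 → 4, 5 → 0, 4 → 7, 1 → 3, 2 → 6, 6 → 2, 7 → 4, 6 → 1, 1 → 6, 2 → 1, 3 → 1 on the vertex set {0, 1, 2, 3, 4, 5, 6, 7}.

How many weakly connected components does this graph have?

From 0: component {0, 4, 5, 7}.
From 1: component {1, 2, 3, 6}.
That's 2 components.

2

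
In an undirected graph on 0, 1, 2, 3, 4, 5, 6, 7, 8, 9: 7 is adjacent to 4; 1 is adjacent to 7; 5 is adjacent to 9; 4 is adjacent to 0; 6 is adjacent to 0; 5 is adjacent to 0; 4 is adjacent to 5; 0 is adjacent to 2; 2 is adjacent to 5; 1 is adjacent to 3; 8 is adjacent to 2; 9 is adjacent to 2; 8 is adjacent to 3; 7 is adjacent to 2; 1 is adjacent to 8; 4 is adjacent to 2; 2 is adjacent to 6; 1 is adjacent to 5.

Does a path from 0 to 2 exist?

Yes

Explore from 0.
Distance 1: reach 2, 4, 5, 6.
Found 2.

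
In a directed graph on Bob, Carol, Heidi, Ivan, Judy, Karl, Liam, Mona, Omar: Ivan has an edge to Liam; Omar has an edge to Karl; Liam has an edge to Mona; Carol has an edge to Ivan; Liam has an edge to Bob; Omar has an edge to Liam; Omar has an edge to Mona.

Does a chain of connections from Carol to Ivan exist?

Explore from Carol.
Distance 1: reach Ivan.
Found Ivan.

Yes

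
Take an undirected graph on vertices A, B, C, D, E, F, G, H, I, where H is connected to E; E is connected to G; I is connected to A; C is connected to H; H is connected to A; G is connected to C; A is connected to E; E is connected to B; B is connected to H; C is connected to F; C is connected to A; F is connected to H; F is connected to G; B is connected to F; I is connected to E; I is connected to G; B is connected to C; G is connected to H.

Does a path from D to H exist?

D has no edges, so nothing is reachable from it.

No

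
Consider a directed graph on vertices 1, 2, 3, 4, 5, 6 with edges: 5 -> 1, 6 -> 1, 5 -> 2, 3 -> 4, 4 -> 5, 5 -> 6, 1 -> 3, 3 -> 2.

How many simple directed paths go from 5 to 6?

1

5→6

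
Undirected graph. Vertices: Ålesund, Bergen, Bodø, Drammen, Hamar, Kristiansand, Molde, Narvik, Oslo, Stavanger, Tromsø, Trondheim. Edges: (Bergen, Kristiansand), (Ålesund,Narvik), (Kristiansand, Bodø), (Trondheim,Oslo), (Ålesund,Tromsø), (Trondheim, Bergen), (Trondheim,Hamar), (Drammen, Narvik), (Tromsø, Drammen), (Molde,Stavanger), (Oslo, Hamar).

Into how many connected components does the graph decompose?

3

From Ålesund: component {Ålesund, Drammen, Narvik, Tromsø}.
From Bergen: component {Bergen, Bodø, Hamar, Kristiansand, Oslo, Trondheim}.
From Molde: component {Molde, Stavanger}.
That's 3 components.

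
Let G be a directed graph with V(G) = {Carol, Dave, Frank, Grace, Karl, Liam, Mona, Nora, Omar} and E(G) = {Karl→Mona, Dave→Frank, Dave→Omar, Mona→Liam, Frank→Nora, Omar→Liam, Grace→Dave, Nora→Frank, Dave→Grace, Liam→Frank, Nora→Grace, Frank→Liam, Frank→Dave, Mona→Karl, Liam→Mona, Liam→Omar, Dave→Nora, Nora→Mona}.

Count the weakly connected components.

From Carol: component {Carol}.
From Dave: component {Dave, Frank, Grace, Karl, Liam, Mona, Nora, Omar}.
That's 2 components.

2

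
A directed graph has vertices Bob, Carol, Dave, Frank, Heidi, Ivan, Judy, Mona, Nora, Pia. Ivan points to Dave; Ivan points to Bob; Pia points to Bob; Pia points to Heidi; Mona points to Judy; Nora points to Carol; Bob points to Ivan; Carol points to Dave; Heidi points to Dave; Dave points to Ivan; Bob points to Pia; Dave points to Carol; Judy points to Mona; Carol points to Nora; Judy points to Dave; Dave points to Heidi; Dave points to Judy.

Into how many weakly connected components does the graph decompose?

2

From Bob: component {Bob, Carol, Dave, Heidi, Ivan, Judy, Mona, Nora, Pia}.
From Frank: component {Frank}.
That's 2 components.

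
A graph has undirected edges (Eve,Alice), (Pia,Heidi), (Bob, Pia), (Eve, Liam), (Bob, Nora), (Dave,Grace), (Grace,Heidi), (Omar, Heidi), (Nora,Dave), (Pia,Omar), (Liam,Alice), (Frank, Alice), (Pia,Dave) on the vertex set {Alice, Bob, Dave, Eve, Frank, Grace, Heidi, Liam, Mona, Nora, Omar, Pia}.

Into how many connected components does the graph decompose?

From Alice: component {Alice, Eve, Frank, Liam}.
From Bob: component {Bob, Dave, Grace, Heidi, Nora, Omar, Pia}.
From Mona: component {Mona}.
That's 3 components.

3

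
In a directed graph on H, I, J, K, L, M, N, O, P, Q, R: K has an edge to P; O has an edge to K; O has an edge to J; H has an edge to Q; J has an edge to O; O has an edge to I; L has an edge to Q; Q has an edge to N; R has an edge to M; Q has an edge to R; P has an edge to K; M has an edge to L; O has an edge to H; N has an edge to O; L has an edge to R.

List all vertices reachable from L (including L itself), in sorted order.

Start at L.
Its neighbours: Q, R.
Then their neighbours: M, N.
Then next layer: O.
Then next layer: H, I, J, K.
Then next layer: P.
Every vertex is now reached.

H, I, J, K, L, M, N, O, P, Q, R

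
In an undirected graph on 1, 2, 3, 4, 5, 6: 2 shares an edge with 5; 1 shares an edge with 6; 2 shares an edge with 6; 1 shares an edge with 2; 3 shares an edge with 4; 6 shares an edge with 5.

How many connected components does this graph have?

2

From 1: component {1, 2, 5, 6}.
From 3: component {3, 4}.
That's 2 components.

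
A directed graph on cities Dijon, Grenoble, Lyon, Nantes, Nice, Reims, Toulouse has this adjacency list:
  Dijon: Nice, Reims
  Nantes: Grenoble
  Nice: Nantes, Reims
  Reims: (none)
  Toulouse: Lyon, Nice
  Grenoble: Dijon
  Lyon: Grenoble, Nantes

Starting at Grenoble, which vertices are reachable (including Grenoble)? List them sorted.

Dijon, Grenoble, Nantes, Nice, Reims

Start at Grenoble.
Its neighbours: Dijon.
Then their neighbours: Nice, Reims.
Then next layer: Nantes.
Nothing further is reachable.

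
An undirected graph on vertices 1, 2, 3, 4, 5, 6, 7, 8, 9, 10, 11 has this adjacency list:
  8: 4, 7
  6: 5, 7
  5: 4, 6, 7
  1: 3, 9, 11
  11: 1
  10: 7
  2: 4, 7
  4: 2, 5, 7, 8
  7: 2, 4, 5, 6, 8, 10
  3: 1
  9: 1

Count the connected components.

From 1: component {1, 3, 9, 11}.
From 2: component {2, 4, 5, 6, 7, 8, 10}.
That's 2 components.

2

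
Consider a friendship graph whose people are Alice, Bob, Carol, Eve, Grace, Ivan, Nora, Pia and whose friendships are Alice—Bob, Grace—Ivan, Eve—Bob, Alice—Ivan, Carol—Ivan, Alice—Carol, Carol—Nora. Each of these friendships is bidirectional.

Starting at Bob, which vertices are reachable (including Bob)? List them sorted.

Start at Bob.
Its neighbours: Alice, Eve.
Then their neighbours: Carol, Ivan.
Then next layer: Grace, Nora.
Nothing further is reachable.

Alice, Bob, Carol, Eve, Grace, Ivan, Nora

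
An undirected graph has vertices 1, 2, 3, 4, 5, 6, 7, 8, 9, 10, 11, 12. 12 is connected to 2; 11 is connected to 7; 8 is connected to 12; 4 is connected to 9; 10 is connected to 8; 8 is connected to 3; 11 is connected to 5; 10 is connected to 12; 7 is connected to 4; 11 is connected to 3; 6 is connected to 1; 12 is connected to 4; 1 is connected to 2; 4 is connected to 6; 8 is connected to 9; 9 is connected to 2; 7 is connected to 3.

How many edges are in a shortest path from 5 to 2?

5

Distance 0: 5.
Distance 1: 11.
Distance 2: 3, 7.
Distance 3: 4, 8.
Distance 4: 6, 9, 10, 12.
Distance 5: 1, 2 — contains 2.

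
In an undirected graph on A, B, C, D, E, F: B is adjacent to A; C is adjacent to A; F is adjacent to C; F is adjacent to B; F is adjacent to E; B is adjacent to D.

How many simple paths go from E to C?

2

E–F–B–A–C
E–F–C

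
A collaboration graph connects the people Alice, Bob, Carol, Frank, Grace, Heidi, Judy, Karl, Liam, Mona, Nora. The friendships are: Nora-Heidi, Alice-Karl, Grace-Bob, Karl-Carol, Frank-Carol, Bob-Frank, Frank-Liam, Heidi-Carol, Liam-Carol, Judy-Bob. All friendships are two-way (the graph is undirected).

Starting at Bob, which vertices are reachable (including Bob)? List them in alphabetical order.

Alice, Bob, Carol, Frank, Grace, Heidi, Judy, Karl, Liam, Nora

Start at Bob.
Its neighbours: Frank, Grace, Judy.
Then their neighbours: Carol, Liam.
Then next layer: Heidi, Karl.
Then next layer: Alice, Nora.
Nothing further is reachable.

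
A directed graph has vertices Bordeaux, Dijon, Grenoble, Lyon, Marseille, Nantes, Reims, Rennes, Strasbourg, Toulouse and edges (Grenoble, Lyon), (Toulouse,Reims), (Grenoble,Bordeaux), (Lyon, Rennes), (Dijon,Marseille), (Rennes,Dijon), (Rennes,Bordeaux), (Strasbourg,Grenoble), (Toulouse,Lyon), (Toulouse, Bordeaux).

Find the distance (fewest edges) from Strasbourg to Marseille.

5

Distance 0: Strasbourg.
Distance 1: Grenoble.
Distance 2: Bordeaux, Lyon.
Distance 3: Rennes.
Distance 4: Dijon.
Distance 5: Marseille — contains Marseille.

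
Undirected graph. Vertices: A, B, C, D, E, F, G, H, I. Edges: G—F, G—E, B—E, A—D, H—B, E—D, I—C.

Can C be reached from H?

Explore from H.
Distance 1: reach B.
Distance 2: reach E.
Distance 3: reach D, G.
Distance 4: reach A, F.
The search is exhausted without reaching C; it lies in a different component.

No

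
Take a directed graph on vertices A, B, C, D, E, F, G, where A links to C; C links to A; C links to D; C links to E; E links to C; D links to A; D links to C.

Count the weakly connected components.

From A: component {A, C, D, E}.
From B: component {B}.
From F: component {F}.
From G: component {G}.
That's 4 components.

4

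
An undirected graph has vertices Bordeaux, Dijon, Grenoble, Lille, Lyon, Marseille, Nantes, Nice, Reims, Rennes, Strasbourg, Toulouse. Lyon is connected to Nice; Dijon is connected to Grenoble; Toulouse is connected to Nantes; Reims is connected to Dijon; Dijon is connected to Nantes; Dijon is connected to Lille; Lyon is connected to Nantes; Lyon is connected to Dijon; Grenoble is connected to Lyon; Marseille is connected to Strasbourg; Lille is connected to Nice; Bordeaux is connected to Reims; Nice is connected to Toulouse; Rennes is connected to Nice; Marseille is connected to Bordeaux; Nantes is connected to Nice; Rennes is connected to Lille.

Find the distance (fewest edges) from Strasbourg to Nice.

6

Distance 0: Strasbourg.
Distance 1: Marseille.
Distance 2: Bordeaux.
Distance 3: Reims.
Distance 4: Dijon.
Distance 5: Grenoble, Lille, Lyon, Nantes.
Distance 6: Nice, Rennes, Toulouse — contains Nice.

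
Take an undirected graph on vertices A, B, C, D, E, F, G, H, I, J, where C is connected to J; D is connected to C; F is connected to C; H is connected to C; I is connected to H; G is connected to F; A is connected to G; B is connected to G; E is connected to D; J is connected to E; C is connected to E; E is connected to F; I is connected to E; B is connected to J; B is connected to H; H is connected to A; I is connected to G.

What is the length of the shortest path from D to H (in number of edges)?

Distance 0: D.
Distance 1: C, E.
Distance 2: F, H, I, J — contains H.

2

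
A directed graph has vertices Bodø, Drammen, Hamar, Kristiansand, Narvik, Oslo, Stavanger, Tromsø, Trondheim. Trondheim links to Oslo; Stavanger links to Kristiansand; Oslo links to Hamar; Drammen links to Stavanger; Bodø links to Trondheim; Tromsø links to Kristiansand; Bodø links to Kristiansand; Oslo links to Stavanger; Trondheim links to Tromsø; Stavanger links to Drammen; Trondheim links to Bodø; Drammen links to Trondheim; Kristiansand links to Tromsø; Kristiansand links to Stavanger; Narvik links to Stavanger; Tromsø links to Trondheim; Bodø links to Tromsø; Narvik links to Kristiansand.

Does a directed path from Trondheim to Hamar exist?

Yes

Explore from Trondheim.
Distance 1: reach Bodø, Oslo, Tromsø.
Distance 2: reach Hamar, Kristiansand, Stavanger.
Found Hamar.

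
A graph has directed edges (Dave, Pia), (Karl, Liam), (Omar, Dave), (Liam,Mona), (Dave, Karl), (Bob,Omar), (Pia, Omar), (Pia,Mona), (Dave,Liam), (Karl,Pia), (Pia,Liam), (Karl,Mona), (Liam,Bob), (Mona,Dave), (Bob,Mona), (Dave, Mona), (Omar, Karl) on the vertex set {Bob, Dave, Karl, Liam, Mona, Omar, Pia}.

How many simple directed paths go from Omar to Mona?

Omar→Dave→Karl→Liam→Bob→Mona
Omar→Dave→Karl→Liam→Mona
Omar→Dave→Karl→Mona
Omar→Dave→Karl→Pia→Liam→Bob→Mona
Omar→Dave→Karl→Pia→Liam→Mona
Omar→Dave→Karl→Pia→Mona
Omar→Dave→Liam→Bob→Mona
Omar→Dave→Liam→Mona
... and 10 more.

18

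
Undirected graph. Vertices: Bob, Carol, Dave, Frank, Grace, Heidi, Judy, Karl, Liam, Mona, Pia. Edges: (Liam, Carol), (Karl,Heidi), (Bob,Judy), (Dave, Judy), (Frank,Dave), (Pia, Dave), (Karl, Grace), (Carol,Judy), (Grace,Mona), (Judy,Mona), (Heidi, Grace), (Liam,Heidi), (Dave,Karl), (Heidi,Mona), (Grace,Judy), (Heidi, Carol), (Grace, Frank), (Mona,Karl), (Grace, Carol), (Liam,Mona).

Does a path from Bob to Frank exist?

Yes

Explore from Bob.
Distance 1: reach Judy.
Distance 2: reach Carol, Dave, Grace, Mona.
Distance 3: reach Frank, Heidi, Karl, Liam, Pia.
Found Frank.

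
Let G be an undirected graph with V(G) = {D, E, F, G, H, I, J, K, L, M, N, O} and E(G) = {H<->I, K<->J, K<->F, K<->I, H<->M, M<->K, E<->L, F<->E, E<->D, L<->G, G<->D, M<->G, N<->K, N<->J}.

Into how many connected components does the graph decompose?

2

From D: component {D, E, F, G, H, I, J, K, L, M, N}.
From O: component {O}.
That's 2 components.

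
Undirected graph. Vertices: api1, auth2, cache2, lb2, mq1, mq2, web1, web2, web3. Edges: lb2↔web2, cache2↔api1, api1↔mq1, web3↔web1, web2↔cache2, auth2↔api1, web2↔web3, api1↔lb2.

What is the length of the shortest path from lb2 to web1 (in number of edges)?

3

Distance 0: lb2.
Distance 1: api1, web2.
Distance 2: auth2, cache2, mq1, web3.
Distance 3: web1 — contains web1.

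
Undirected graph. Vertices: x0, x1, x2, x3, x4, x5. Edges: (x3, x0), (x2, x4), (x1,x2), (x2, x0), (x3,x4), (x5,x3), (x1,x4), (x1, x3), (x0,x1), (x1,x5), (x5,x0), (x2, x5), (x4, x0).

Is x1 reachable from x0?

Yes

Explore from x0.
Distance 1: reach x1, x2, x3, x4, x5.
Found x1.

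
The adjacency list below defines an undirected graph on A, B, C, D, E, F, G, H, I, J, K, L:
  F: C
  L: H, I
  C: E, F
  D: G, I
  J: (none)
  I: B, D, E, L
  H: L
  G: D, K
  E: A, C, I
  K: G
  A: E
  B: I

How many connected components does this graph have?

2

From A: component {A, B, C, D, E, F, G, H, I, K, L}.
From J: component {J}.
That's 2 components.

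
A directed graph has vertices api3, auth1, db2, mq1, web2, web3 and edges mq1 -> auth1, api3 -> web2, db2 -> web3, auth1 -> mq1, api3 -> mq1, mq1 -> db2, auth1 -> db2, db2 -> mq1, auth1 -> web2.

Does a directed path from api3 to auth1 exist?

Yes

Explore from api3.
Distance 1: reach mq1, web2.
Distance 2: reach auth1, db2.
Found auth1.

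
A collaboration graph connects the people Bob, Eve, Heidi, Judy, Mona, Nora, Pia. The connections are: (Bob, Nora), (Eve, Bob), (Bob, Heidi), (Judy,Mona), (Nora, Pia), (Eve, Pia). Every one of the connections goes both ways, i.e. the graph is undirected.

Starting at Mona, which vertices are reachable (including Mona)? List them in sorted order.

Start at Mona.
Its neighbours: Judy.
Nothing further is reachable.

Judy, Mona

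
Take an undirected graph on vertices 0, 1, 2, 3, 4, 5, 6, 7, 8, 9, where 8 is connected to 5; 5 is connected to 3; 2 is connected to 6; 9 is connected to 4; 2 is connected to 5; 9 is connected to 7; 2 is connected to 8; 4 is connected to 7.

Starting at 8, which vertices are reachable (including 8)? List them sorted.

Start at 8.
Its neighbours: 2, 5.
Then their neighbours: 3, 6.
Nothing further is reachable.

2, 3, 5, 6, 8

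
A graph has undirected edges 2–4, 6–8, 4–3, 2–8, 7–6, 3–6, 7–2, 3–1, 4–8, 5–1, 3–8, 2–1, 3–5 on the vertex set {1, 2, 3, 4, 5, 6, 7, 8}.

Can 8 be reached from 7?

Yes

Explore from 7.
Distance 1: reach 2, 6.
Distance 2: reach 1, 3, 4, 8.
Found 8.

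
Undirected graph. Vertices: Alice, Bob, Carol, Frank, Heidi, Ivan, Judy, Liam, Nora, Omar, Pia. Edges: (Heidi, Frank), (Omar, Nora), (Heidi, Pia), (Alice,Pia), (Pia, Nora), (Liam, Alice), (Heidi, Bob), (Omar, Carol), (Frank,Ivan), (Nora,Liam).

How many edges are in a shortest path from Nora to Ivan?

Distance 0: Nora.
Distance 1: Liam, Omar, Pia.
Distance 2: Alice, Carol, Heidi.
Distance 3: Bob, Frank.
Distance 4: Ivan — contains Ivan.

4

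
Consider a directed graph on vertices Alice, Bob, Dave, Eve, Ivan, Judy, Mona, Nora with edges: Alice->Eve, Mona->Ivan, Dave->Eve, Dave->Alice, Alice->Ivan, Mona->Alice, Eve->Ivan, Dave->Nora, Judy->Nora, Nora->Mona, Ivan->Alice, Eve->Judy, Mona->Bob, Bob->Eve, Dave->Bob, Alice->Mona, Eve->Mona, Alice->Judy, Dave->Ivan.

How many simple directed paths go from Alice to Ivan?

Alice→Eve→Ivan
Alice→Eve→Judy→Nora→Mona→Ivan
Alice→Eve→Mona→Ivan
Alice→Ivan
Alice→Judy→Nora→Mona→Bob→Eve→Ivan
Alice→Judy→Nora→Mona→Ivan
Alice→Mona→Bob→Eve→Ivan
Alice→Mona→Ivan

8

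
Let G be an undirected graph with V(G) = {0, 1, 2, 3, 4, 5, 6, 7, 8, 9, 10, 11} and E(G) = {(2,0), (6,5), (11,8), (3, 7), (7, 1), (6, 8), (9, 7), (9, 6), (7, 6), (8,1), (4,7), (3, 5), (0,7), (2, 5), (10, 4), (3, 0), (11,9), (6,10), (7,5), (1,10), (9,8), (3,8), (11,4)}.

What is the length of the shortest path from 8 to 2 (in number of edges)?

3

Distance 0: 8.
Distance 1: 1, 3, 6, 9, 11.
Distance 2: 0, 4, 5, 7, 10.
Distance 3: 2 — contains 2.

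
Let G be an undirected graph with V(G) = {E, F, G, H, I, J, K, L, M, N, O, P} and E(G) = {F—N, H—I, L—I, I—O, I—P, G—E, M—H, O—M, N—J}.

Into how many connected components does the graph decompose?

From E: component {E, G}.
From F: component {F, J, N}.
From H: component {H, I, L, M, O, P}.
From K: component {K}.
That's 4 components.

4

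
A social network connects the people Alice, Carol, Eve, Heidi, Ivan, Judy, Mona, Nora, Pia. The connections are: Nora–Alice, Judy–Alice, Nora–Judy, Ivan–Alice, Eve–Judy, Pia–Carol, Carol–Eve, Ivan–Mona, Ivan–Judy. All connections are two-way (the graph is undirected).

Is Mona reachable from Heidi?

No

Heidi has no edges, so nothing is reachable from it.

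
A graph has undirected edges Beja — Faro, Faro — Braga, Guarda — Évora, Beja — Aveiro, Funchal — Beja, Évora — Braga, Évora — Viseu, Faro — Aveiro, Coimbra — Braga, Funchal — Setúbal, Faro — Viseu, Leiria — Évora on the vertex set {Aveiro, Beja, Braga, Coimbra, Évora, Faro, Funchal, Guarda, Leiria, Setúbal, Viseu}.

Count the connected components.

From Aveiro: component {Aveiro, Beja, Braga, Coimbra, Évora, Faro, Funchal, Guarda, Leiria, Setúbal, Viseu}.
That's 1 component.

1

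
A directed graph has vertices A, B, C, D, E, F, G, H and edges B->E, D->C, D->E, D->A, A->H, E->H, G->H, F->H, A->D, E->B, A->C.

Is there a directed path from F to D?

No

Explore from F.
Distance 1: reach H.
The search from F is exhausted; no directed path reaches D.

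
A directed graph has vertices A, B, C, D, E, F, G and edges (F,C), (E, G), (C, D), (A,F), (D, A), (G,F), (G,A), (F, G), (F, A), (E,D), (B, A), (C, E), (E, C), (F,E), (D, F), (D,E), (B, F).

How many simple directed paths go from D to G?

7

D→A→F→C→E→G
D→A→F→E→G
D→A→F→G
D→E→G
D→F→C→E→G
D→F→E→G
D→F→G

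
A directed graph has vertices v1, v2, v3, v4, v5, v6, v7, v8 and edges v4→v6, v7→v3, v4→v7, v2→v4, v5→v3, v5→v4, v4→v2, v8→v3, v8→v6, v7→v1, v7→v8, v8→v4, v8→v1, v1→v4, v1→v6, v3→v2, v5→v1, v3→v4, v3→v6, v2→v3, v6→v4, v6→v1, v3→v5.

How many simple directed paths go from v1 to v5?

6

v1→v4→v2→v3→v5
v1→v4→v7→v3→v5
v1→v4→v7→v8→v3→v5
v1→v6→v4→v2→v3→v5
v1→v6→v4→v7→v3→v5
v1→v6→v4→v7→v8→v3→v5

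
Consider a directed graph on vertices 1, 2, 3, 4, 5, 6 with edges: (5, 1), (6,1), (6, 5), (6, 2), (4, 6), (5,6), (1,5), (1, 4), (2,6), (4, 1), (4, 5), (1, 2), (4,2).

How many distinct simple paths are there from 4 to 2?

4→1→2
4→1→5→6→2
4→2
4→5→1→2
4→5→6→1→2
4→5→6→2
4→6→1→2
4→6→2
4→6→5→1→2

9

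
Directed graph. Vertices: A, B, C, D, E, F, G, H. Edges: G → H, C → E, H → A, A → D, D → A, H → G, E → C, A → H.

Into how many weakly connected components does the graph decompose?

From A: component {A, D, G, H}.
From B: component {B}.
From C: component {C, E}.
From F: component {F}.
That's 4 components.

4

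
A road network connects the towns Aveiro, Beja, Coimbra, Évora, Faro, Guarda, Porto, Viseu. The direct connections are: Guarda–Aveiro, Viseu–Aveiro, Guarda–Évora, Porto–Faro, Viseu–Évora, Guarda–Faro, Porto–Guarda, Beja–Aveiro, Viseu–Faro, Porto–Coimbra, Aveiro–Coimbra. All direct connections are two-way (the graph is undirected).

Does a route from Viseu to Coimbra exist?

Explore from Viseu.
Distance 1: reach Aveiro, Évora, Faro.
Distance 2: reach Beja, Coimbra, Guarda, Porto.
Found Coimbra.

Yes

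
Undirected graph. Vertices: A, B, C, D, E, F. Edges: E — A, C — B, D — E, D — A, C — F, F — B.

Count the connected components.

From A: component {A, D, E}.
From B: component {B, C, F}.
That's 2 components.

2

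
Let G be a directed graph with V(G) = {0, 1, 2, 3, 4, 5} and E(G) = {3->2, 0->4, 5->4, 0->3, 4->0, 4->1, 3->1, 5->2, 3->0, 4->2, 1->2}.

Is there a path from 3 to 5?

No

Explore from 3.
Distance 1: reach 0, 1, 2.
Distance 2: reach 4.
The search from 3 is exhausted; no directed path reaches 5.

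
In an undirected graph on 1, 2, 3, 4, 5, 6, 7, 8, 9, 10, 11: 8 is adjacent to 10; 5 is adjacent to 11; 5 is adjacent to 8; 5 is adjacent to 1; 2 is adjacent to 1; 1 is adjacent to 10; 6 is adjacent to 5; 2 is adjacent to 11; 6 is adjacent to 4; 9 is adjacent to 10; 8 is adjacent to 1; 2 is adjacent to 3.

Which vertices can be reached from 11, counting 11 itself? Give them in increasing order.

1, 2, 3, 4, 5, 6, 8, 9, 10, 11

Start at 11.
Its neighbours: 2, 5.
Then their neighbours: 1, 3, 6, 8.
Then next layer: 4, 10.
Then next layer: 9.
Nothing further is reachable.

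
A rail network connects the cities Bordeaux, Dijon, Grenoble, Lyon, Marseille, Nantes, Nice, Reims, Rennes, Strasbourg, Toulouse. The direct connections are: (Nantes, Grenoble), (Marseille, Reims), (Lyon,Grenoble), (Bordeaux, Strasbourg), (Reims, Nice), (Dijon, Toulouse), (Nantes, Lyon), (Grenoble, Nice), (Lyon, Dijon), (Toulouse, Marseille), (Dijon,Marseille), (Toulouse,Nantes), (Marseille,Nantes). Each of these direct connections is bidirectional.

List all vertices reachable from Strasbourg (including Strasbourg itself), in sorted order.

Start at Strasbourg.
Its neighbours: Bordeaux.
Nothing further is reachable.

Bordeaux, Strasbourg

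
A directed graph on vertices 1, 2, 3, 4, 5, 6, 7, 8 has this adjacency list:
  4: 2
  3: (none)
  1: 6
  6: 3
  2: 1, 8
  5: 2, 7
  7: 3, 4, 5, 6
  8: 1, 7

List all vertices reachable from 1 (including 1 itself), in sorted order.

1, 3, 6

Start at 1.
Its neighbours: 6.
Then their neighbours: 3.
Nothing further is reachable.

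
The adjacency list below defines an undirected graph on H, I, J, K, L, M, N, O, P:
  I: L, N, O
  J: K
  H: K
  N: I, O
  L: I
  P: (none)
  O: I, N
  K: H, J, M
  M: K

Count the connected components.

From H: component {H, J, K, M}.
From I: component {I, L, N, O}.
From P: component {P}.
That's 3 components.

3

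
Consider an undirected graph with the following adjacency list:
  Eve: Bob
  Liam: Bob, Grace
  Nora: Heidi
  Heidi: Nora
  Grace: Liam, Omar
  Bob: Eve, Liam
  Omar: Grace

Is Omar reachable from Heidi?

No

Explore from Heidi.
Distance 1: reach Nora.
The search is exhausted without reaching Omar; it lies in a different component.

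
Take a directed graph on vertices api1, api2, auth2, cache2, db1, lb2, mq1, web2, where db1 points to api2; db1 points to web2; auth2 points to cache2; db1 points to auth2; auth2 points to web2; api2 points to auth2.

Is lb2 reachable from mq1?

No

mq1 has no outgoing edges, so nothing is reachable from it.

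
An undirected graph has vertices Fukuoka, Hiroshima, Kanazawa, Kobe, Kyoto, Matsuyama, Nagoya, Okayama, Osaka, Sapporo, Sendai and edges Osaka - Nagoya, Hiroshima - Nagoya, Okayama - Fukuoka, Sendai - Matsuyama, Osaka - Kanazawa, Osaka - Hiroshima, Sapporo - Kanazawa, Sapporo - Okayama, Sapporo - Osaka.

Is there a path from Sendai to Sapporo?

No

Explore from Sendai.
Distance 1: reach Matsuyama.
The search is exhausted without reaching Sapporo; it lies in a different component.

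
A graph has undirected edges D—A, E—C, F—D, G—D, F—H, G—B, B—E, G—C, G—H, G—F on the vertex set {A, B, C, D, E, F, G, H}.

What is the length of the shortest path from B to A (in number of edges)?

Distance 0: B.
Distance 1: E, G.
Distance 2: C, D, F, H.
Distance 3: A — contains A.

3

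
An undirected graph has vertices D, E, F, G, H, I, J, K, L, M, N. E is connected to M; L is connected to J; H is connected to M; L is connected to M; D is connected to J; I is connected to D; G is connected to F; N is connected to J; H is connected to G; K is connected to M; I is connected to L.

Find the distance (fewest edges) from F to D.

6

Distance 0: F.
Distance 1: G.
Distance 2: H.
Distance 3: M.
Distance 4: E, K, L.
Distance 5: I, J.
Distance 6: D, N — contains D.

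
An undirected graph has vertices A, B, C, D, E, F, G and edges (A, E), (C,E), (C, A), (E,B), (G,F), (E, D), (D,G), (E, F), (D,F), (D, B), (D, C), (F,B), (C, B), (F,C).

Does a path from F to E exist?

Yes

Explore from F.
Distance 1: reach B, C, D, E, G.
Found E.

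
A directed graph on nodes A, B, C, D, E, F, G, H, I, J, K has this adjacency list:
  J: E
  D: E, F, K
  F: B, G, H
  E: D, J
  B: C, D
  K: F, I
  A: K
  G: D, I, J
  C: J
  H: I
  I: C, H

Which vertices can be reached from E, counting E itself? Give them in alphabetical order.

B, C, D, E, F, G, H, I, J, K

Start at E.
Its neighbours: D, J.
Then their neighbours: F, K.
Then next layer: B, G, H, I.
Then next layer: C.
Nothing further is reachable.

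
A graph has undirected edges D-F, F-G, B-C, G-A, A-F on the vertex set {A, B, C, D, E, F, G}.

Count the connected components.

3

From A: component {A, D, F, G}.
From B: component {B, C}.
From E: component {E}.
That's 3 components.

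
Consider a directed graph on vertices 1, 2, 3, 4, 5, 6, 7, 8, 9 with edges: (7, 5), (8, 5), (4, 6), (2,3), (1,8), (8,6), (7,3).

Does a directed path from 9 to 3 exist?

9 has no outgoing edges, so nothing is reachable from it.

No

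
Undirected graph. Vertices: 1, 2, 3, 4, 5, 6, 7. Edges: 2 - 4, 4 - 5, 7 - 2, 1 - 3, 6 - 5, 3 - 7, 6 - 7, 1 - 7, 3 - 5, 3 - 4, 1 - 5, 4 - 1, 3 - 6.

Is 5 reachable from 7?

Explore from 7.
Distance 1: reach 1, 2, 3, 6.
Distance 2: reach 4, 5.
Found 5.

Yes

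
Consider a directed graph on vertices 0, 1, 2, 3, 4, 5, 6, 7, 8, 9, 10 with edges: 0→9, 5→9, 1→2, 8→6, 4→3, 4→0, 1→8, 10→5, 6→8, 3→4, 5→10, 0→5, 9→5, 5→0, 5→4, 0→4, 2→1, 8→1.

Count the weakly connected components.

From 0: component {0, 3, 4, 5, 9, 10}.
From 1: component {1, 2, 6, 8}.
From 7: component {7}.
That's 3 components.

3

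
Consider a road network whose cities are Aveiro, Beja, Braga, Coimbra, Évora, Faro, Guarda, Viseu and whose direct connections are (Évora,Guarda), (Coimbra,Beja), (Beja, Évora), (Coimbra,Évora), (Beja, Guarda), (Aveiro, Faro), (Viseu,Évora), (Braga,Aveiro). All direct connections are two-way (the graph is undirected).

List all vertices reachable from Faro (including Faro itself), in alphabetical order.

Start at Faro.
Its neighbours: Aveiro.
Then their neighbours: Braga.
Nothing further is reachable.

Aveiro, Braga, Faro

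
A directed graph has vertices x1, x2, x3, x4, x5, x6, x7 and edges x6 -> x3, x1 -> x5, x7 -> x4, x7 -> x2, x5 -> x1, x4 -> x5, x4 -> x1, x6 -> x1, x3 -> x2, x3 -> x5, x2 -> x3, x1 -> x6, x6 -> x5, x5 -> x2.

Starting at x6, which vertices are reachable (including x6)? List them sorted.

Start at x6.
Its neighbours: x1, x3, x5.
Then their neighbours: x2.
Nothing further is reachable.

x1, x2, x3, x5, x6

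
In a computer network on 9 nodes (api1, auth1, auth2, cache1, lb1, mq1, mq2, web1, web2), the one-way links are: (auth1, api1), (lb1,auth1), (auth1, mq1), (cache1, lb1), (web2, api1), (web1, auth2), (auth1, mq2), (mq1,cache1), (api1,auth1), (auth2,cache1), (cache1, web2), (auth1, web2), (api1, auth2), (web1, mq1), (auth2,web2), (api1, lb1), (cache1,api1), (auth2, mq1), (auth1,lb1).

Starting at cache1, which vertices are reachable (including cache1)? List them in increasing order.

Start at cache1.
Its neighbours: api1, lb1, web2.
Then their neighbours: auth1, auth2.
Then next layer: mq1, mq2.
Nothing further is reachable.

api1, auth1, auth2, cache1, lb1, mq1, mq2, web2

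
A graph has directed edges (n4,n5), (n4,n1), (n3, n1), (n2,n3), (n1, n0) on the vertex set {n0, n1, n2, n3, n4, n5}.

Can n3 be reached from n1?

No

Explore from n1.
Distance 1: reach n0.
The search from n1 is exhausted; no directed path reaches n3.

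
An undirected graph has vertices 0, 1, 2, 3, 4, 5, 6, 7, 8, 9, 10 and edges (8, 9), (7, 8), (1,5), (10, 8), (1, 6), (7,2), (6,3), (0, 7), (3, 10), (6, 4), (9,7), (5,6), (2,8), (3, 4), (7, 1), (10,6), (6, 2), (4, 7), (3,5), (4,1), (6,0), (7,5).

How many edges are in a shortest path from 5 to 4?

2

Distance 0: 5.
Distance 1: 1, 3, 6, 7.
Distance 2: 0, 2, 4, 8, 9, 10 — contains 4.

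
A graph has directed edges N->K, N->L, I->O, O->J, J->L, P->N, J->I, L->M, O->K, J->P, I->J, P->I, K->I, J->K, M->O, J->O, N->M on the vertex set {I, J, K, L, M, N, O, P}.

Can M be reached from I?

Explore from I.
Distance 1: reach J, O.
Distance 2: reach K, L, P.
Distance 3: reach M, N.
Found M.

Yes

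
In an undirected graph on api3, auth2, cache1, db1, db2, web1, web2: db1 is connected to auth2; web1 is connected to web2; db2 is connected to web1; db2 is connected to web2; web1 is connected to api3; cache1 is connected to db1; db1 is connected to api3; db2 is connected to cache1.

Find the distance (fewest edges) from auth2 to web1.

Distance 0: auth2.
Distance 1: db1.
Distance 2: api3, cache1.
Distance 3: db2, web1 — contains web1.

3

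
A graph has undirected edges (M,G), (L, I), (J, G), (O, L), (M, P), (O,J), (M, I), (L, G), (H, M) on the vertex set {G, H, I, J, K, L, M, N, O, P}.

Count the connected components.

From G: component {G, H, I, J, L, M, O, P}.
From K: component {K}.
From N: component {N}.
That's 3 components.

3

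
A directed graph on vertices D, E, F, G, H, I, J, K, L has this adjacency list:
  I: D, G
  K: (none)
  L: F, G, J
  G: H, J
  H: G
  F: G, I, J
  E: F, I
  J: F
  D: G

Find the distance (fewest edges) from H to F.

Distance 0: H.
Distance 1: G.
Distance 2: J.
Distance 3: F — contains F.

3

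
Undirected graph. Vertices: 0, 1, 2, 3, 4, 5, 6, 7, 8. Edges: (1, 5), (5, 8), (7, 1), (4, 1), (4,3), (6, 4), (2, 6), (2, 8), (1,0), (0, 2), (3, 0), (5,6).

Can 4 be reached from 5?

Yes

Explore from 5.
Distance 1: reach 1, 6, 8.
Distance 2: reach 0, 2, 4, 7.
Found 4.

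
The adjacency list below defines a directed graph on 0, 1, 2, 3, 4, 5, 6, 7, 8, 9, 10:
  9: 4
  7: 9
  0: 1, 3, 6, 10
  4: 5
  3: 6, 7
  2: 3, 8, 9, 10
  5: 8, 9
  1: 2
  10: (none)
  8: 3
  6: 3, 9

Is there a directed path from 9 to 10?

No

Explore from 9.
Distance 1: reach 4.
Distance 2: reach 5.
Distance 3: reach 8.
Distance 4: reach 3.
Distance 5: reach 6, 7.
The search from 9 is exhausted; no directed path reaches 10.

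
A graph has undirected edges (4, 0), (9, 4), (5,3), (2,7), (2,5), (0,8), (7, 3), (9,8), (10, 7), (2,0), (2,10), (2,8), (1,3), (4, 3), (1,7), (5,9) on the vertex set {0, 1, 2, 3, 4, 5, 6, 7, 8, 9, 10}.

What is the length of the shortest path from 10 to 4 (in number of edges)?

3

Distance 0: 10.
Distance 1: 2, 7.
Distance 2: 0, 1, 3, 5, 8.
Distance 3: 4, 9 — contains 4.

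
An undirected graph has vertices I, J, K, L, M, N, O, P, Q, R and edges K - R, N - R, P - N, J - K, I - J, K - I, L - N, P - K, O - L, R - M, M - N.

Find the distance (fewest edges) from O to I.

5

Distance 0: O.
Distance 1: L.
Distance 2: N.
Distance 3: M, P, R.
Distance 4: K.
Distance 5: I, J — contains I.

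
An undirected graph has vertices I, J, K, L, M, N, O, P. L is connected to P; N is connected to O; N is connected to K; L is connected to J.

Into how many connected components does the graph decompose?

4

From I: component {I}.
From J: component {J, L, P}.
From K: component {K, N, O}.
From M: component {M}.
That's 4 components.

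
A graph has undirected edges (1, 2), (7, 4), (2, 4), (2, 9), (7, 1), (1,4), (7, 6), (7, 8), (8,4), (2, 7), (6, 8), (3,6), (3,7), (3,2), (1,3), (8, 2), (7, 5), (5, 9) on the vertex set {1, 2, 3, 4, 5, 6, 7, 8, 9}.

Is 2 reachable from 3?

Yes

Explore from 3.
Distance 1: reach 1, 2, 6, 7.
Found 2.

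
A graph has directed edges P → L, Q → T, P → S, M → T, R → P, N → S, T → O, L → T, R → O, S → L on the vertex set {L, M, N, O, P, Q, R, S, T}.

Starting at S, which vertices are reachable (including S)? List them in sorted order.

Start at S.
Its neighbours: L.
Then their neighbours: T.
Then next layer: O.
Nothing further is reachable.

L, O, S, T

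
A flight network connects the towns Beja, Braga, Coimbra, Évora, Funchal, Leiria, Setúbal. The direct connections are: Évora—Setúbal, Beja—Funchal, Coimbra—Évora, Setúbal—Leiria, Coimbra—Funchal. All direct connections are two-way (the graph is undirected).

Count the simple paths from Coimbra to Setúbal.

1

Coimbra–Évora–Setúbal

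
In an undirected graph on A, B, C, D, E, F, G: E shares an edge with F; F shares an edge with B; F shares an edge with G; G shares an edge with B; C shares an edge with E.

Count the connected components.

3

From A: component {A}.
From B: component {B, C, E, F, G}.
From D: component {D}.
That's 3 components.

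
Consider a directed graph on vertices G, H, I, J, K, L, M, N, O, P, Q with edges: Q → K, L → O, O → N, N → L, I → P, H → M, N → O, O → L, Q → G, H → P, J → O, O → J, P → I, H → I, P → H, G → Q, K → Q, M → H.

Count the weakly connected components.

From G: component {G, K, Q}.
From H: component {H, I, M, P}.
From J: component {J, L, N, O}.
That's 3 components.

3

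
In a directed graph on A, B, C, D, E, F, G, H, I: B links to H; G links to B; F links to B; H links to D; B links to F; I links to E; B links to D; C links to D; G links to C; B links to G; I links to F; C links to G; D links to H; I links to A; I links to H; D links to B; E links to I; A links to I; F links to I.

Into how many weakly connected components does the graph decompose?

From A: component {A, B, C, D, E, F, G, H, I}.
That's 1 component.

1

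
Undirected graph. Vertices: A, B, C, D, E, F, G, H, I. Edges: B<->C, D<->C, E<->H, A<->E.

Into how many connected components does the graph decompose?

From A: component {A, E, H}.
From B: component {B, C, D}.
From F: component {F}.
From G: component {G}.
From I: component {I}.
That's 5 components.

5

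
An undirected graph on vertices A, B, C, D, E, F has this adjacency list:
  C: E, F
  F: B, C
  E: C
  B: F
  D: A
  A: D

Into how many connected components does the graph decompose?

From A: component {A, D}.
From B: component {B, C, E, F}.
That's 2 components.

2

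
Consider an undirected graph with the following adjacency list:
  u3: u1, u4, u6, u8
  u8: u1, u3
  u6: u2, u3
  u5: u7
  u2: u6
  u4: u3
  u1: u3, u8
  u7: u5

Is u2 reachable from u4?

Yes

Explore from u4.
Distance 1: reach u3.
Distance 2: reach u1, u6, u8.
Distance 3: reach u2.
Found u2.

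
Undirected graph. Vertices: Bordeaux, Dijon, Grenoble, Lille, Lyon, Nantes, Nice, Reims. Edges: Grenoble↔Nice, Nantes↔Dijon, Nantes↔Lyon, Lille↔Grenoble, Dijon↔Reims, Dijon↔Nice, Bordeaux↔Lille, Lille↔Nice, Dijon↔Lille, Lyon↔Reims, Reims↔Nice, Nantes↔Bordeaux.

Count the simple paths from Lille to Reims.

Lille–Bordeaux–Nantes–Dijon–Nice–Reims
Lille–Bordeaux–Nantes–Dijon–Reims
Lille–Bordeaux–Nantes–Lyon–Reims
Lille–Dijon–Nantes–Lyon–Reims
Lille–Dijon–Nice–Reims
Lille–Dijon–Reims
Lille–Grenoble–Nice–Dijon–Nantes–Lyon–Reims
Lille–Grenoble–Nice–Dijon–Reims
Lille–Grenoble–Nice–Reims
Lille–Nice–Dijon–Nantes–Lyon–Reims
Lille–Nice–Dijon–Reims
Lille–Nice–Reims

12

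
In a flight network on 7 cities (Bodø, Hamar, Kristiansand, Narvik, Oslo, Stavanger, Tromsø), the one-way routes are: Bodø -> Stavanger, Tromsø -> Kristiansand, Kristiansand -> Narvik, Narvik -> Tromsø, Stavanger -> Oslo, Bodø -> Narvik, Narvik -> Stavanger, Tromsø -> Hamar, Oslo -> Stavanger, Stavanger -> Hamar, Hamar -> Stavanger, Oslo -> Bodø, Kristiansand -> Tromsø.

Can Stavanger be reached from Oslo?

Yes

Explore from Oslo.
Distance 1: reach Bodø, Stavanger.
Found Stavanger.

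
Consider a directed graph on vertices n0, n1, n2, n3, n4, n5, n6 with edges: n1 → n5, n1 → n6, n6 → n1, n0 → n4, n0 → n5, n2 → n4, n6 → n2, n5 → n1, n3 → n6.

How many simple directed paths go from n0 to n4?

2

n0→n4
n0→n5→n1→n6→n2→n4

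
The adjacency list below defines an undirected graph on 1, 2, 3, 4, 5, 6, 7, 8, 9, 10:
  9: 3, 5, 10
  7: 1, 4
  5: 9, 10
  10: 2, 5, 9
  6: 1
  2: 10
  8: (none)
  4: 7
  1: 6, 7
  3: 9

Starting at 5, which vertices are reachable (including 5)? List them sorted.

2, 3, 5, 9, 10

Start at 5.
Its neighbours: 9, 10.
Then their neighbours: 2, 3.
Nothing further is reachable.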